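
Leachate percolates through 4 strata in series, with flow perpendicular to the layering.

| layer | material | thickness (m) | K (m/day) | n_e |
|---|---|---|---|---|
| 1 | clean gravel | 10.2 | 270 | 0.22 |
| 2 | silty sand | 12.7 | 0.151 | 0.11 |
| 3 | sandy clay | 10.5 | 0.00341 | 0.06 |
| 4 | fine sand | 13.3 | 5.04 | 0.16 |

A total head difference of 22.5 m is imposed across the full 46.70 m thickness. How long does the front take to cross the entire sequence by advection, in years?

With flow normal to the layers, continuity requires the same specific discharge q through every layer.
Σ(b_i/K_i) = 10.2/270 + 12.7/0.151 + 10.5/0.00341 + 13.3/5.04 = 3166 d.
q = Δh / Σ(b_i/K_i) = 22.5 / 3166 = 0.007107 m/day.
In each layer the seepage velocity is v_i = q/n_i, so the layer transit time is t_i = b_i·n_i / q:
  layer 1 (clean gravel): t_1 = 10.2 × 0.22 / 0.007107 = 315.8 d
  layer 2 (silty sand): t_2 = 12.7 × 0.11 / 0.007107 = 196.6 d
  layer 3 (sandy clay): t_3 = 10.5 × 0.06 / 0.007107 = 88.65 d
  layer 4 (fine sand): t_4 = 13.3 × 0.16 / 0.007107 = 299.4 d
Total t = Σ t_i = 900.4 days = 2.465 years.

2.47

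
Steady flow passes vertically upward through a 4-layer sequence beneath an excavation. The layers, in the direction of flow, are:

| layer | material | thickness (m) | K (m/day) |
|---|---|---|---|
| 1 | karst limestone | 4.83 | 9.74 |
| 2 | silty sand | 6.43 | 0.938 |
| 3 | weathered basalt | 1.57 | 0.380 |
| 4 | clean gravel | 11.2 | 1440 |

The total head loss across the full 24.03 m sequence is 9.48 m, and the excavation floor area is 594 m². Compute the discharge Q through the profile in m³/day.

490

Flow is perpendicular to layering, so the layers act in series and the equivalent K is the thickness-weighted harmonic mean.
Total thickness L = 4.83 + 6.43 + 1.57 + 11.2 = 24.03 m.
Σ(b_i/K_i) = 4.83/9.74 + 6.43/0.938 + 1.57/0.380 + 11.2/1440 = 11.49 d.
K_eq = L / Σ(b_i/K_i) = 24.03 / 11.49 = 2.091 m/day.
Q = K_eq · A · (Δh/L) = 2.091 × 594 × (9.48/24.03) = 490.1 m³/day.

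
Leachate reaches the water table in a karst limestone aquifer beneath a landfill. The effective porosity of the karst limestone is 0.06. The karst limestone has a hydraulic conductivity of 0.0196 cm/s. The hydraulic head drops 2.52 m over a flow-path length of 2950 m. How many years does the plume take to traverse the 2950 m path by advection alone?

33.5

Convert K: 0.0196 cm/s × 864 = 16.93 m/day.
Hydraulic gradient i = Δh / L = 2.52 / 2950 = 0.0008542.
Darcy flux q = K · i = 16.93 × 0.0008542 = 0.01447 m/day.
Seepage velocity v = q / n_e = 0.01447 / 0.06 = 0.2411 m/day.
Travel time t = L / v = 2950 / 0.2411 = 12236 days = 33.50 years.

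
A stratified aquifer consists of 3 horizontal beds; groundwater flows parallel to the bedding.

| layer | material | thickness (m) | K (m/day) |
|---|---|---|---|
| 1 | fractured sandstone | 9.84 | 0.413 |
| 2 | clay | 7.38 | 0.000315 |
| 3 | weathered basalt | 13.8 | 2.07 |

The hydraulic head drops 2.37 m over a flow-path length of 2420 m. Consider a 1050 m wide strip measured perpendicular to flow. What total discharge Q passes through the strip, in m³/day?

33.6

Flow is parallel to layering, so each bed carries its own Darcy discharge and the transmissivities add.
Σ(K_i·b_i) = 0.413×9.84 + 0.000315×7.38 + 2.07×13.8 = 32.63 m²/day.
Hydraulic gradient i = Δh / L = 2.37 / 2420 = 0.0009793.
Q = Σ(K_i·b_i) · W · i = 32.63 × 1050 × 0.0009793 = 33.56 m³/day.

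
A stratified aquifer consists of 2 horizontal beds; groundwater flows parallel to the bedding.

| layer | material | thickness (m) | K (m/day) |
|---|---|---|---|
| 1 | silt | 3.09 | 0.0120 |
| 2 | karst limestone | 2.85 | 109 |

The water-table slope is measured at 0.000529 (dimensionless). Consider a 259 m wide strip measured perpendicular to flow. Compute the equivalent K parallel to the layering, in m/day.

52.3

Flow is parallel to layering, so each bed carries its own Darcy discharge and the transmissivities add.
Σ(K_i·b_i) = 0.0120×3.09 + 109×2.85 = 310.7 m²/day.
Total thickness b = 5.940 m, so K_eq = Σ(K_i·b_i)/b = 52.30 m/day.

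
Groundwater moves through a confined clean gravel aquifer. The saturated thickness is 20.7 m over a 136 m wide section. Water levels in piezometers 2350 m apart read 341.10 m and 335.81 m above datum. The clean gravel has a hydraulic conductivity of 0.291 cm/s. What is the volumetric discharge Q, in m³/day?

Convert K: 0.291 cm/s × 864 = 251.4 m/day.
Cross-sectional area A = 136 × 20.7 = 2815 m².
Hydraulic gradient i = (341.10 − 335.81) / 2350 = 5.29 / 2350 = 0.002251.
Darcy's law: Q = K · A · i = 251.4 × 2815 × 0.002251 = 1593 m³/day.

1590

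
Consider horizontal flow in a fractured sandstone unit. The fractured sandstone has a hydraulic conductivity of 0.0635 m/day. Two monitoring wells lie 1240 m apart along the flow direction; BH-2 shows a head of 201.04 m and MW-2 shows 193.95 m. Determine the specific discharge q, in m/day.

0.000363

Hydraulic gradient i = (201.04 − 193.95) / 1240 = 7.09 / 1240 = 0.005718.
Specific discharge q = K · i = 0.06350 × 0.005718 = 0.0003631 m/day.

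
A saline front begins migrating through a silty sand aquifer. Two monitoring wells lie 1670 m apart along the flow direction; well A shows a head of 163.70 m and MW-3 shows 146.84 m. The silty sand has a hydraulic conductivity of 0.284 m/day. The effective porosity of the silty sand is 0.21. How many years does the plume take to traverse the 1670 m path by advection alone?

335

Hydraulic gradient i = (163.70 − 146.84) / 1670 = 16.86 / 1670 = 0.01010.
Darcy flux q = K · i = 0.2840 × 0.01010 = 0.002867 m/day.
Seepage velocity v = q / n_e = 0.002867 / 0.21 = 0.01365 m/day.
Travel time t = L / v = 1670 / 0.01365 = 1.223e+05 days = 334.9 years.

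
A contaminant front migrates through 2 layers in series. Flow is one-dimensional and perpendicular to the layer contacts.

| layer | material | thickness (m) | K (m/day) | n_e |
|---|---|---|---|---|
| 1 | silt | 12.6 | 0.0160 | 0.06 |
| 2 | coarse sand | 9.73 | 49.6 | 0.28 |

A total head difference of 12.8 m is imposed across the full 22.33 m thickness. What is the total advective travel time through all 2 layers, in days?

214

With flow normal to the layers, continuity requires the same specific discharge q through every layer.
Σ(b_i/K_i) = 12.6/0.0160 + 9.73/49.6 = 787.7 d.
q = Δh / Σ(b_i/K_i) = 12.8 / 787.7 = 0.01625 m/day.
In each layer the seepage velocity is v_i = q/n_i, so the layer transit time is t_i = b_i·n_i / q:
  layer 1 (silt): t_1 = 12.6 × 0.06 / 0.01625 = 46.52 d
  layer 2 (coarse sand): t_2 = 9.73 × 0.28 / 0.01625 = 167.7 d
Total t = Σ t_i = 214.2 days.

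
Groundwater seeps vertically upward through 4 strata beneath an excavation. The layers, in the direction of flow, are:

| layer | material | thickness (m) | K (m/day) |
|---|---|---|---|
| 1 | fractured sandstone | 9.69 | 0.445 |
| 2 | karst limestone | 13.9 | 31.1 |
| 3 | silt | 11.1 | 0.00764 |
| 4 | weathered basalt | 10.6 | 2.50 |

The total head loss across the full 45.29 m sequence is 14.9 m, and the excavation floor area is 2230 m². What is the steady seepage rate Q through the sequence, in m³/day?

22.5

Flow is perpendicular to layering, so the layers act in series and the equivalent K is the thickness-weighted harmonic mean.
Total thickness L = 9.69 + 13.9 + 11.1 + 10.6 = 45.29 m.
Σ(b_i/K_i) = 9.69/0.445 + 13.9/31.1 + 11.1/0.00764 + 10.6/2.50 = 1479 d.
K_eq = L / Σ(b_i/K_i) = 45.29 / 1479 = 0.03061 m/day.
Q = K_eq · A · (Δh/L) = 0.03061 × 2230 × (14.9/45.29) = 22.46 m³/day.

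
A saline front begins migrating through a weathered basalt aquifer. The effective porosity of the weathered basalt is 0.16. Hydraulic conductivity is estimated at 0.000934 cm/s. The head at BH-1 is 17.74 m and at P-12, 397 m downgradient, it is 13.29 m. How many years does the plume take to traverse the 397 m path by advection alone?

19.2

Convert K: 0.000934 cm/s × 864 = 0.8070 m/day.
Hydraulic gradient i = (17.74 − 13.29) / 397 = 4.45 / 397 = 0.01121.
Darcy flux q = K · i = 0.8070 × 0.01121 = 0.009045 m/day.
Seepage velocity v = q / n_e = 0.009045 / 0.16 = 0.05653 m/day.
Travel time t = L / v = 397 / 0.05653 = 7022 days = 19.23 years.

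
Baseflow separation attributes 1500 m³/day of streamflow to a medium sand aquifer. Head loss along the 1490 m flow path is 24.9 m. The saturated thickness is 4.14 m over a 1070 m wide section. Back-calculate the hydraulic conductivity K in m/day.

Cross-sectional area A = 1070 × 4.14 = 4430 m².
Hydraulic gradient i = Δh / L = 24.9 / 1490 = 0.01671.
From Q = K·A·i, K = Q / (A·i) = 1500 / (4430 × 0.01671) = 20.26 m/day.

20.3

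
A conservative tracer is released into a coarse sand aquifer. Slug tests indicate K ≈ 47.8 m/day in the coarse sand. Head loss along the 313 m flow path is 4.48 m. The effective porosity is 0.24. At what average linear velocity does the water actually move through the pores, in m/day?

2.85

Hydraulic gradient i = Δh / L = 4.48 / 313 = 0.01431.
Darcy flux q = K · i = 47.80 × 0.01431 = 0.6842 m/day.
Seepage velocity v = q / n_e = 0.6842 / 0.24 = 2.851 m/day.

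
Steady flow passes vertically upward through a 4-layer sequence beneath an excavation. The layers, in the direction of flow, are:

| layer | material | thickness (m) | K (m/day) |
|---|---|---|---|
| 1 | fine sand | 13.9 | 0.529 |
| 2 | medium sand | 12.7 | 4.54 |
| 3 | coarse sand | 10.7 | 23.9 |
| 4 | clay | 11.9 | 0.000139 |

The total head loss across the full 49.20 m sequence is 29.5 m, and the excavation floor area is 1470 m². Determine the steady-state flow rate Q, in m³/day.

Flow is perpendicular to layering, so the layers act in series and the equivalent K is the thickness-weighted harmonic mean.
Total thickness L = 13.9 + 12.7 + 10.7 + 11.9 = 49.20 m.
Σ(b_i/K_i) = 13.9/0.529 + 12.7/4.54 + 10.7/23.9 + 11.9/0.000139 = 85641 d.
K_eq = L / Σ(b_i/K_i) = 49.20 / 85641 = 0.0005745 m/day.
Q = K_eq · A · (Δh/L) = 0.0005745 × 1470 × (29.5/49.20) = 0.5064 m³/day.

0.506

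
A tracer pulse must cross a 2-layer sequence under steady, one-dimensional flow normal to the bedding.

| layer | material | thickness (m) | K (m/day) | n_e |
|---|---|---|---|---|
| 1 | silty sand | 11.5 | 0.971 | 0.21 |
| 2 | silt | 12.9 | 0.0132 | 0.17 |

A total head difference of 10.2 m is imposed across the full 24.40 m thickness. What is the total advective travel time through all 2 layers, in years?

1.22

With flow normal to the layers, continuity requires the same specific discharge q through every layer.
Σ(b_i/K_i) = 11.5/0.971 + 12.9/0.0132 = 989.1 d.
q = Δh / Σ(b_i/K_i) = 10.2 / 989.1 = 0.01031 m/day.
In each layer the seepage velocity is v_i = q/n_i, so the layer transit time is t_i = b_i·n_i / q:
  layer 1 (silty sand): t_1 = 11.5 × 0.21 / 0.01031 = 234.2 d
  layer 2 (silt): t_2 = 12.9 × 0.17 / 0.01031 = 212.7 d
Total t = Σ t_i = 446.8 days = 1.223 years.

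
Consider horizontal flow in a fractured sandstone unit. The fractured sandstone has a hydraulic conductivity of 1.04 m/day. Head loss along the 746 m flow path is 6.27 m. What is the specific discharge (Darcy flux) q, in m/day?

Hydraulic gradient i = Δh / L = 6.27 / 746 = 0.008405.
Specific discharge q = K · i = 1.040 × 0.008405 = 0.008741 m/day.

0.00874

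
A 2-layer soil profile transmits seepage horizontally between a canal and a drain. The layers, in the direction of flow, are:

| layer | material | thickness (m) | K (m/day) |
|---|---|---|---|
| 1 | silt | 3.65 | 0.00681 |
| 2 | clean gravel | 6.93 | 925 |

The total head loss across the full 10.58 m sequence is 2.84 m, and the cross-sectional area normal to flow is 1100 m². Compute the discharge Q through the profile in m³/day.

5.83

Flow is perpendicular to layering, so the layers act in series and the equivalent K is the thickness-weighted harmonic mean.
Total thickness L = 3.65 + 6.93 = 10.58 m.
Σ(b_i/K_i) = 3.65/0.00681 + 6.93/925 = 536.0 d.
K_eq = L / Σ(b_i/K_i) = 10.58 / 536.0 = 0.01974 m/day.
Q = K_eq · A · (Δh/L) = 0.01974 × 1100 × (2.84/10.58) = 5.829 m³/day.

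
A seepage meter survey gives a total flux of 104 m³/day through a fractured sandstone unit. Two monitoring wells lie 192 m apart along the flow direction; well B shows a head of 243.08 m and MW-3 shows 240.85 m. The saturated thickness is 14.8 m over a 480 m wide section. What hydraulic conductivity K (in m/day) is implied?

1.26

Cross-sectional area A = 480 × 14.8 = 7104 m².
Hydraulic gradient i = (243.08 − 240.85) / 192 = 2.23 / 192 = 0.01161.
From Q = K·A·i, K = Q / (A·i) = 104 / (7104 × 0.01161) = 1.260 m/day.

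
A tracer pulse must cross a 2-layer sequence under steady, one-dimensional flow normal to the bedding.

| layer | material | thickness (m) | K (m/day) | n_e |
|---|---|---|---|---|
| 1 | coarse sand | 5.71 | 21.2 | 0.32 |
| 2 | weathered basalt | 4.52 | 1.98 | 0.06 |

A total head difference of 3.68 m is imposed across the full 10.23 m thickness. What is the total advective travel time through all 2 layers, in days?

1.46

With flow normal to the layers, continuity requires the same specific discharge q through every layer.
Σ(b_i/K_i) = 5.71/21.2 + 4.52/1.98 = 2.552 d.
q = Δh / Σ(b_i/K_i) = 3.68 / 2.552 = 1.442 m/day.
In each layer the seepage velocity is v_i = q/n_i, so the layer transit time is t_i = b_i·n_i / q:
  layer 1 (coarse sand): t_1 = 5.71 × 0.32 / 1.442 = 1.267 d
  layer 2 (weathered basalt): t_2 = 4.52 × 0.06 / 1.442 = 0.1881 d
Total t = Σ t_i = 1.455 days.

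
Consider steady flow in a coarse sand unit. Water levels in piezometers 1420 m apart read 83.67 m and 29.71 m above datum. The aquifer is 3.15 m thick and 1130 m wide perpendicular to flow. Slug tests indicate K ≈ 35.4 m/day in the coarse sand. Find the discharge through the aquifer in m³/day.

4790

Cross-sectional area A = 1130 × 3.15 = 3560 m².
Hydraulic gradient i = (83.67 − 29.71) / 1420 = 53.96 / 1420 = 0.03800.
Darcy's law: Q = K · A · i = 35.40 × 3560 × 0.03800 = 4788 m³/day.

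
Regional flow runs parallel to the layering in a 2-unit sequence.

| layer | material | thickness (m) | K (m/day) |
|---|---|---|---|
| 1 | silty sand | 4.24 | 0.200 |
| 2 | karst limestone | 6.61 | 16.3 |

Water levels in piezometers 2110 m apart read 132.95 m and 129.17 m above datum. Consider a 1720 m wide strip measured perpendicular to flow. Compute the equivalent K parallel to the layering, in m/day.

10.0

Flow is parallel to layering, so each bed carries its own Darcy discharge and the transmissivities add.
Σ(K_i·b_i) = 0.200×4.24 + 16.3×6.61 = 108.6 m²/day.
Total thickness b = 10.85 m, so K_eq = Σ(K_i·b_i)/b = 10.01 m/day.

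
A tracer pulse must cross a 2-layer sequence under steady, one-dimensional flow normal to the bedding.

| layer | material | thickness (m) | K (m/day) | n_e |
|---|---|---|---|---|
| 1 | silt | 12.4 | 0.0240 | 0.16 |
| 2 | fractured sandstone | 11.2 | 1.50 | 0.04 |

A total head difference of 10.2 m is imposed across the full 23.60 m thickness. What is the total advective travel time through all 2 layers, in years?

0.342

With flow normal to the layers, continuity requires the same specific discharge q through every layer.
Σ(b_i/K_i) = 12.4/0.0240 + 11.2/1.50 = 524.1 d.
q = Δh / Σ(b_i/K_i) = 10.2 / 524.1 = 0.01946 m/day.
In each layer the seepage velocity is v_i = q/n_i, so the layer transit time is t_i = b_i·n_i / q:
  layer 1 (silt): t_1 = 12.4 × 0.16 / 0.01946 = 101.9 d
  layer 2 (fractured sandstone): t_2 = 11.2 × 0.04 / 0.01946 = 23.02 d
Total t = Σ t_i = 125.0 days = 0.3421 years.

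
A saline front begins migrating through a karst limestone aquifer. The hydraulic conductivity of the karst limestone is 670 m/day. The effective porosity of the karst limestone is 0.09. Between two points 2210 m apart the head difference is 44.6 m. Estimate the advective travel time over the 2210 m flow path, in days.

14.7

Hydraulic gradient i = Δh / L = 44.6 / 2210 = 0.02018.
Darcy flux q = K · i = 670.0 × 0.02018 = 13.52 m/day.
Seepage velocity v = q / n_e = 13.52 / 0.09 = 150.2 m/day.
Travel time t = L / v = 2210 / 150.2 = 14.71 days.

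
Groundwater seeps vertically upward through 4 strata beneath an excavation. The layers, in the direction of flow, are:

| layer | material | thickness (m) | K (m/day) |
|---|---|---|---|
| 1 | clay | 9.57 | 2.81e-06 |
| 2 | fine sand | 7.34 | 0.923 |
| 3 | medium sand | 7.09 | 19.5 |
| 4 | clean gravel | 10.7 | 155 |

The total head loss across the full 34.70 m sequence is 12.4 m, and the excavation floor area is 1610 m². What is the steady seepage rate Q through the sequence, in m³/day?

0.00586

Flow is perpendicular to layering, so the layers act in series and the equivalent K is the thickness-weighted harmonic mean.
Total thickness L = 9.57 + 7.34 + 7.09 + 10.7 = 34.70 m.
Σ(b_i/K_i) = 9.57/2.81e-06 + 7.34/0.923 + 7.09/19.5 + 10.7/155 = 3.406e+06 d.
K_eq = L / Σ(b_i/K_i) = 34.70 / 3.406e+06 = 1.019e-05 m/day.
Q = K_eq · A · (Δh/L) = 1.019e-05 × 1610 × (12.4/34.70) = 0.005862 m³/day.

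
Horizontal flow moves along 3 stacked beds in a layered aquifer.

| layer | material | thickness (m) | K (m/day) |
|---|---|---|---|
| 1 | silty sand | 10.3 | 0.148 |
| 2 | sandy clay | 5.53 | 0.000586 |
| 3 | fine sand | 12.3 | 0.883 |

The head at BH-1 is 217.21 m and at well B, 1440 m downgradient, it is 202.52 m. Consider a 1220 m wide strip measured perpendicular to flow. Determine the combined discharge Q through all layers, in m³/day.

154

Flow is parallel to layering, so each bed carries its own Darcy discharge and the transmissivities add.
Σ(K_i·b_i) = 0.148×10.3 + 0.000586×5.53 + 0.883×12.3 = 12.39 m²/day.
Hydraulic gradient i = (217.21 − 202.52) / 1440 = 14.69 / 1440 = 0.01020.
Q = Σ(K_i·b_i) · W · i = 12.39 × 1220 × 0.01020 = 154.2 m³/day.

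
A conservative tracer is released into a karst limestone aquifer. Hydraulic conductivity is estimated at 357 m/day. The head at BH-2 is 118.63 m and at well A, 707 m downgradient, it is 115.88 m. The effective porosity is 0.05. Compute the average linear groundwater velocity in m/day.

Hydraulic gradient i = (118.63 − 115.88) / 707 = 2.75 / 707 = 0.003890.
Darcy flux q = K · i = 357.0 × 0.003890 = 1.389 m/day.
Seepage velocity v = q / n_e = 1.389 / 0.05 = 27.77 m/day.

27.8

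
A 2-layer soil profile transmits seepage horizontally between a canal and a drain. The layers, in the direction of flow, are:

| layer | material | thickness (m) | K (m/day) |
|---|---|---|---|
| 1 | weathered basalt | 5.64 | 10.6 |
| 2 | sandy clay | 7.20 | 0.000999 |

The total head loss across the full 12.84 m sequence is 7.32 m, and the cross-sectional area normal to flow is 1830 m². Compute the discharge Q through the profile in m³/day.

1.86

Flow is perpendicular to layering, so the layers act in series and the equivalent K is the thickness-weighted harmonic mean.
Total thickness L = 5.64 + 7.20 = 12.84 m.
Σ(b_i/K_i) = 5.64/10.6 + 7.20/0.000999 = 7208 d.
K_eq = L / Σ(b_i/K_i) = 12.84 / 7208 = 0.001781 m/day.
Q = K_eq · A · (Δh/L) = 0.001781 × 1830 × (7.32/12.84) = 1.859 m³/day.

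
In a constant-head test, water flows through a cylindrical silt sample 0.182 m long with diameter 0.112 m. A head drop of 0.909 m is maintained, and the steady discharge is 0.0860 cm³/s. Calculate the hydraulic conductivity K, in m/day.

0.151

Cross-sectional area A = π·(d/2)² = π × (0.112/2)² = 0.009852 m².
Convert discharge: 0.0860 cm³/s = 8.600e-08 m³/s.
Darcy's law rearranged: K = Q·L / (A·Δh) = 8.600e-08 × 0.182 / (0.009852 × 0.909) = 1.748e-06 m/s = 0.1510 m/day.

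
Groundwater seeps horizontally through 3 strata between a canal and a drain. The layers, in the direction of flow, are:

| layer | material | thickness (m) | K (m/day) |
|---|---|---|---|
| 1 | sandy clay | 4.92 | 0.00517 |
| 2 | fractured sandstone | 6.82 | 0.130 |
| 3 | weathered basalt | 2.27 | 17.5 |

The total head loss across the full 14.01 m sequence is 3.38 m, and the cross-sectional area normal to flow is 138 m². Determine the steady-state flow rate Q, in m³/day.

Flow is perpendicular to layering, so the layers act in series and the equivalent K is the thickness-weighted harmonic mean.
Total thickness L = 4.92 + 6.82 + 2.27 = 14.01 m.
Σ(b_i/K_i) = 4.92/0.00517 + 6.82/0.130 + 2.27/17.5 = 1004 d.
K_eq = L / Σ(b_i/K_i) = 14.01 / 1004 = 0.01395 m/day.
Q = K_eq · A · (Δh/L) = 0.01395 × 138 × (3.38/14.01) = 0.4645 m³/day.

0.464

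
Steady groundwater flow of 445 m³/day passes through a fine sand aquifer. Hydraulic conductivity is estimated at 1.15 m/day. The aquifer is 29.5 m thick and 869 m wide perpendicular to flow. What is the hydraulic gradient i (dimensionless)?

0.0151

Cross-sectional area A = 869 × 29.5 = 25636 m².
From Q = K·A·i, i = Q / (K·A) = 445 / (1.150 × 25636) = 0.01509.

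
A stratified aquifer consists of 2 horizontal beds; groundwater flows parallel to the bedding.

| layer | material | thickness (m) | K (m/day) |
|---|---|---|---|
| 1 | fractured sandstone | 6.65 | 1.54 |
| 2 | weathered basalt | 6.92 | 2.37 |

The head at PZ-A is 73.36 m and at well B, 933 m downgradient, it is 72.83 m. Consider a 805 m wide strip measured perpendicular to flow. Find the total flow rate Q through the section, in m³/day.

12.2

Flow is parallel to layering, so each bed carries its own Darcy discharge and the transmissivities add.
Σ(K_i·b_i) = 1.54×6.65 + 2.37×6.92 = 26.64 m²/day.
Hydraulic gradient i = (73.36 − 72.83) / 933 = 0.53 / 933 = 0.0005681.
Q = Σ(K_i·b_i) · W · i = 26.64 × 805 × 0.0005681 = 12.18 m³/day.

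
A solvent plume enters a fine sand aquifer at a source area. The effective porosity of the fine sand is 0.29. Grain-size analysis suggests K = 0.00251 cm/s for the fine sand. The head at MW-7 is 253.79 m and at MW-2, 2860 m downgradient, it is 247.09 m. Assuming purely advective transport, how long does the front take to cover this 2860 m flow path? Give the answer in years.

447

Convert K: 0.00251 cm/s × 864 = 2.169 m/day.
Hydraulic gradient i = (253.79 − 247.09) / 2860 = 6.7 / 2860 = 0.002343.
Darcy flux q = K · i = 2.169 × 0.002343 = 0.005080 m/day.
Seepage velocity v = q / n_e = 0.005080 / 0.29 = 0.01752 m/day.
Travel time t = L / v = 2860 / 0.01752 = 1.633e+05 days = 447.0 years.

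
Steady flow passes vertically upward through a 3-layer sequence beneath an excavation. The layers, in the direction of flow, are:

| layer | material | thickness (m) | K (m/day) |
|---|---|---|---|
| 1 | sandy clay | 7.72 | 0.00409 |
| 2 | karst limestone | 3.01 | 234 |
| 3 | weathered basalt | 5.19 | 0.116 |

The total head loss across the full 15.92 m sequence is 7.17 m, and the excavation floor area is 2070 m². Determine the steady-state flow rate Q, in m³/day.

7.68

Flow is perpendicular to layering, so the layers act in series and the equivalent K is the thickness-weighted harmonic mean.
Total thickness L = 7.72 + 3.01 + 5.19 = 15.92 m.
Σ(b_i/K_i) = 7.72/0.00409 + 3.01/234 + 5.19/0.116 = 1932 d.
K_eq = L / Σ(b_i/K_i) = 15.92 / 1932 = 0.008239 m/day.
Q = K_eq · A · (Δh/L) = 0.008239 × 2070 × (7.17/15.92) = 7.681 m³/day.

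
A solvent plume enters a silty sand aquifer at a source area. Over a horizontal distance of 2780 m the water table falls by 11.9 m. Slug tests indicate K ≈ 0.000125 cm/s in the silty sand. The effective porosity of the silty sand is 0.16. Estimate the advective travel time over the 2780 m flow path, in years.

Convert K: 0.000125 cm/s × 864 = 0.1080 m/day.
Hydraulic gradient i = Δh / L = 11.9 / 2780 = 0.004281.
Darcy flux q = K · i = 0.1080 × 0.004281 = 0.0004623 m/day.
Seepage velocity v = q / n_e = 0.0004623 / 0.16 = 0.002889 m/day.
Travel time t = L / v = 2780 / 0.002889 = 9.621e+05 days = 2634 years.

2630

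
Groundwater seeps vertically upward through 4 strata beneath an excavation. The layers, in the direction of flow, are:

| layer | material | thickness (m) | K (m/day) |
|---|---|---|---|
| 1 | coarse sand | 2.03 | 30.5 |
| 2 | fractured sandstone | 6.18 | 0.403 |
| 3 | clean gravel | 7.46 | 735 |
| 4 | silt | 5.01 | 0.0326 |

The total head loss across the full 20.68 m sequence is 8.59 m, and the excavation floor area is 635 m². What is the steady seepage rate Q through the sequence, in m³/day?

Flow is perpendicular to layering, so the layers act in series and the equivalent K is the thickness-weighted harmonic mean.
Total thickness L = 2.03 + 6.18 + 7.46 + 5.01 = 20.68 m.
Σ(b_i/K_i) = 2.03/30.5 + 6.18/0.403 + 7.46/735 + 5.01/0.0326 = 169.1 d.
K_eq = L / Σ(b_i/K_i) = 20.68 / 169.1 = 0.1223 m/day.
Q = K_eq · A · (Δh/L) = 0.1223 × 635 × (8.59/20.68) = 32.26 m³/day.

32.3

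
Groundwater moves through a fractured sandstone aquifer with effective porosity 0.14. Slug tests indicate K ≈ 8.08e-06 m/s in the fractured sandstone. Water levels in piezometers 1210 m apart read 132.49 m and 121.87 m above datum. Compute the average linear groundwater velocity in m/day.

Convert K: 8.08e-06 m/s × 86400 = 0.6981 m/day.
Hydraulic gradient i = (132.49 − 121.87) / 1210 = 10.62 / 1210 = 0.008777.
Darcy flux q = K · i = 0.6981 × 0.008777 = 0.006127 m/day.
Seepage velocity v = q / n_e = 0.006127 / 0.14 = 0.04377 m/day.

0.0438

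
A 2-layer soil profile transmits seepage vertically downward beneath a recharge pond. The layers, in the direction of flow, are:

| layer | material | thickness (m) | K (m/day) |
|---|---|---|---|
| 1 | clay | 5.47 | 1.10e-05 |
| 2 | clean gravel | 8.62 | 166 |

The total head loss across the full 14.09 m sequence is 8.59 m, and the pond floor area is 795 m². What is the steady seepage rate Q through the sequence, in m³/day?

Flow is perpendicular to layering, so the layers act in series and the equivalent K is the thickness-weighted harmonic mean.
Total thickness L = 5.47 + 8.62 = 14.09 m.
Σ(b_i/K_i) = 5.47/1.10e-05 + 8.62/166 = 4.973e+05 d.
K_eq = L / Σ(b_i/K_i) = 14.09 / 4.973e+05 = 2.833e-05 m/day.
Q = K_eq · A · (Δh/L) = 2.833e-05 × 795 × (8.59/14.09) = 0.01373 m³/day.

0.0137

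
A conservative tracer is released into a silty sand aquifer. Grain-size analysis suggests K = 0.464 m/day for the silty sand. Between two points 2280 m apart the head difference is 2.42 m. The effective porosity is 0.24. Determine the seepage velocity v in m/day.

0.00205

Hydraulic gradient i = Δh / L = 2.42 / 2280 = 0.001061.
Darcy flux q = K · i = 0.4640 × 0.001061 = 0.0004925 m/day.
Seepage velocity v = q / n_e = 0.0004925 / 0.24 = 0.002052 m/day.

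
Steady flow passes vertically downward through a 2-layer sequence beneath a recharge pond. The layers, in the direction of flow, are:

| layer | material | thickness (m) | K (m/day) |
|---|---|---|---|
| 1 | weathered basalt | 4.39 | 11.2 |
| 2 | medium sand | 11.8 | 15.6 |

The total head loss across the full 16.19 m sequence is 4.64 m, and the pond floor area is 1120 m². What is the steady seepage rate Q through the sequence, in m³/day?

Flow is perpendicular to layering, so the layers act in series and the equivalent K is the thickness-weighted harmonic mean.
Total thickness L = 4.39 + 11.8 = 16.19 m.
Σ(b_i/K_i) = 4.39/11.2 + 11.8/15.6 = 1.148 d.
K_eq = L / Σ(b_i/K_i) = 16.19 / 1.148 = 14.10 m/day.
Q = K_eq · A · (Δh/L) = 14.10 × 1120 × (4.64/16.19) = 4525 m³/day.

4530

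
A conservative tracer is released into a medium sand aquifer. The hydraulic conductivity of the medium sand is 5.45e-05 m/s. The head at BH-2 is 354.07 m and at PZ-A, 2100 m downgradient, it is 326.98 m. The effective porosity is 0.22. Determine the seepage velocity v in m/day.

0.276

Convert K: 5.45e-05 m/s × 86400 = 4.709 m/day.
Hydraulic gradient i = (354.07 − 326.98) / 2100 = 27.09 / 2100 = 0.01290.
Darcy flux q = K · i = 4.709 × 0.01290 = 0.06074 m/day.
Seepage velocity v = q / n_e = 0.06074 / 0.22 = 0.2761 m/day.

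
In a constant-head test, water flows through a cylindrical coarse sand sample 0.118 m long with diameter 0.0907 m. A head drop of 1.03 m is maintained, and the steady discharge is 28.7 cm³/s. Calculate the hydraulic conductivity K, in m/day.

Cross-sectional area A = π·(d/2)² = π × (0.0907/2)² = 0.006461 m².
Convert discharge: 28.7 cm³/s = 2.870e-05 m³/s.
Darcy's law rearranged: K = Q·L / (A·Δh) = 2.870e-05 × 0.118 / (0.006461 × 1.03) = 0.0005089 m/s = 43.97 m/day.

44.0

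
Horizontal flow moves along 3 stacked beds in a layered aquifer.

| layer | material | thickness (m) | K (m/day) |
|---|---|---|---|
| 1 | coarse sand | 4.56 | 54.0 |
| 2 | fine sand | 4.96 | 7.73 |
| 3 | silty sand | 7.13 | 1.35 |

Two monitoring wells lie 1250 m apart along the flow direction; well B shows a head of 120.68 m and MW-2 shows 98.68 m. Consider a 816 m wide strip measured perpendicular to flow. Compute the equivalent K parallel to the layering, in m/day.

Flow is parallel to layering, so each bed carries its own Darcy discharge and the transmissivities add.
Σ(K_i·b_i) = 54.0×4.56 + 7.73×4.96 + 1.35×7.13 = 294.2 m²/day.
Total thickness b = 16.65 m, so K_eq = Σ(K_i·b_i)/b = 17.67 m/day.

17.7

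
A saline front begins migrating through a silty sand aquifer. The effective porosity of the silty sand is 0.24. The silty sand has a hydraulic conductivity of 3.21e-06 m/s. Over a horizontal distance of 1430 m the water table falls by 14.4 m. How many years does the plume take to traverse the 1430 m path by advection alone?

Convert K: 3.21e-06 m/s × 86400 = 0.2773 m/day.
Hydraulic gradient i = Δh / L = 14.4 / 1430 = 0.01007.
Darcy flux q = K · i = 0.2773 × 0.01007 = 0.002793 m/day.
Seepage velocity v = q / n_e = 0.002793 / 0.24 = 0.01164 m/day.
Travel time t = L / v = 1430 / 0.01164 = 1.229e+05 days = 336.4 years.

336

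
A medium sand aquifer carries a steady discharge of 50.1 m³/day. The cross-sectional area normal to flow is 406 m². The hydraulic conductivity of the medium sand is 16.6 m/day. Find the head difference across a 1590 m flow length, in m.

From Q = K·A·i, i = Q / (K·A) = 50.1 / (16.60 × 406.0) = 0.007434.
Head loss Δh = i · L = 0.007434 × 1590 = 11.82 m.

11.8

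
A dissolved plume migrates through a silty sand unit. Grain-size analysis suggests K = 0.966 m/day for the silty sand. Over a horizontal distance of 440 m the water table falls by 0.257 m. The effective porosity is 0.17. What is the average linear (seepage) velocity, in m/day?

0.00332

Hydraulic gradient i = Δh / L = 0.257 / 440 = 0.0005841.
Darcy flux q = K · i = 0.9660 × 0.0005841 = 0.0005642 m/day.
Seepage velocity v = q / n_e = 0.0005642 / 0.17 = 0.003319 m/day.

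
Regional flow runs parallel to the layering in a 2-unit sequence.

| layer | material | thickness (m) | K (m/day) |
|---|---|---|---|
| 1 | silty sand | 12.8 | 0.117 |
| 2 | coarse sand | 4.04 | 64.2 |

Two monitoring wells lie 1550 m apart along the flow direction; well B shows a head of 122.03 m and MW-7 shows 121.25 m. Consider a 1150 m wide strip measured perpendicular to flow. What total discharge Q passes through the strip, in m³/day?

151

Flow is parallel to layering, so each bed carries its own Darcy discharge and the transmissivities add.
Σ(K_i·b_i) = 0.117×12.8 + 64.2×4.04 = 260.9 m²/day.
Hydraulic gradient i = (122.03 − 121.25) / 1550 = 0.78 / 1550 = 0.0005032.
Q = Σ(K_i·b_i) · W · i = 260.9 × 1150 × 0.0005032 = 151.0 m³/day.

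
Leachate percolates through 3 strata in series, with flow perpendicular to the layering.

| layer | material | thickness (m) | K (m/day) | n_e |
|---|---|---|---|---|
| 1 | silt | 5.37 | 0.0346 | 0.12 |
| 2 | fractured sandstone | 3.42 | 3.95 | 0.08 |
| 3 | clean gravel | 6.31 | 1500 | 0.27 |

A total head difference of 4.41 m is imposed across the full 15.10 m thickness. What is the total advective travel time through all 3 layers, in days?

With flow normal to the layers, continuity requires the same specific discharge q through every layer.
Σ(b_i/K_i) = 5.37/0.0346 + 3.42/3.95 + 6.31/1500 = 156.1 d.
q = Δh / Σ(b_i/K_i) = 4.41 / 156.1 = 0.02826 m/day.
In each layer the seepage velocity is v_i = q/n_i, so the layer transit time is t_i = b_i·n_i / q:
  layer 1 (silt): t_1 = 5.37 × 0.12 / 0.02826 = 22.81 d
  layer 2 (fractured sandstone): t_2 = 3.42 × 0.08 / 0.02826 = 9.683 d
  layer 3 (clean gravel): t_3 = 6.31 × 0.27 / 0.02826 = 60.29 d
Total t = Σ t_i = 92.78 days.

92.8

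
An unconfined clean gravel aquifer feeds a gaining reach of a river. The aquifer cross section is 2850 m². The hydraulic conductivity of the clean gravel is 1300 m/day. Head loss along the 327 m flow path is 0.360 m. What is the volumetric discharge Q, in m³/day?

Hydraulic gradient i = Δh / L = 0.360 / 327 = 0.001101.
Darcy's law: Q = K · A · i = 1300 × 2850 × 0.001101 = 4079 m³/day.

4080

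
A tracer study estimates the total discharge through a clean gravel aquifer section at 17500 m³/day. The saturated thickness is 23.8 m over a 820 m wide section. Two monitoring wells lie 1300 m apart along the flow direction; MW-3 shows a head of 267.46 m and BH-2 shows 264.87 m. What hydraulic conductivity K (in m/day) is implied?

450

Cross-sectional area A = 820 × 23.8 = 19516 m².
Hydraulic gradient i = (267.46 − 264.87) / 1300 = 2.59 / 1300 = 0.001992.
From Q = K·A·i, K = Q / (A·i) = 17500 / (19516 × 0.001992) = 450.1 m/day.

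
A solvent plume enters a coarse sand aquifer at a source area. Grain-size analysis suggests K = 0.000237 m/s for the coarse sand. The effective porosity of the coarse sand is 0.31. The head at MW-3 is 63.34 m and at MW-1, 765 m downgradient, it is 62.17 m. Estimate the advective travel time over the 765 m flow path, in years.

Convert K: 0.000237 m/s × 86400 = 20.48 m/day.
Hydraulic gradient i = (63.34 − 62.17) / 765 = 1.17 / 765 = 0.001529.
Darcy flux q = K · i = 20.48 × 0.001529 = 0.03132 m/day.
Seepage velocity v = q / n_e = 0.03132 / 0.31 = 0.1010 m/day.
Travel time t = L / v = 765 / 0.1010 = 7572 days = 20.73 years.

20.7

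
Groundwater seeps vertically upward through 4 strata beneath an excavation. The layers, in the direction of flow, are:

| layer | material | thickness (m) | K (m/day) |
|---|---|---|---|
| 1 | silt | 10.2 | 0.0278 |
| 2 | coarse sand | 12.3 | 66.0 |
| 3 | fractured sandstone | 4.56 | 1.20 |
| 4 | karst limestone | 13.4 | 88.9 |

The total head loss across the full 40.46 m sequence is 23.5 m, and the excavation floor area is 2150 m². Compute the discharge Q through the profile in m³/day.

136

Flow is perpendicular to layering, so the layers act in series and the equivalent K is the thickness-weighted harmonic mean.
Total thickness L = 10.2 + 12.3 + 4.56 + 13.4 = 40.46 m.
Σ(b_i/K_i) = 10.2/0.0278 + 12.3/66.0 + 4.56/1.20 + 13.4/88.9 = 371.0 d.
K_eq = L / Σ(b_i/K_i) = 40.46 / 371.0 = 0.1090 m/day.
Q = K_eq · A · (Δh/L) = 0.1090 × 2150 × (23.5/40.46) = 136.2 m³/day.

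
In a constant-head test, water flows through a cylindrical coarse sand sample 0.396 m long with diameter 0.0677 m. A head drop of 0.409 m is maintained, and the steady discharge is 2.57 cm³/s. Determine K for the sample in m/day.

59.7

Cross-sectional area A = π·(d/2)² = π × (0.0677/2)² = 0.003600 m².
Convert discharge: 2.57 cm³/s = 2.570e-06 m³/s.
Darcy's law rearranged: K = Q·L / (A·Δh) = 2.570e-06 × 0.396 / (0.003600 × 0.409) = 0.0006913 m/s = 59.72 m/day.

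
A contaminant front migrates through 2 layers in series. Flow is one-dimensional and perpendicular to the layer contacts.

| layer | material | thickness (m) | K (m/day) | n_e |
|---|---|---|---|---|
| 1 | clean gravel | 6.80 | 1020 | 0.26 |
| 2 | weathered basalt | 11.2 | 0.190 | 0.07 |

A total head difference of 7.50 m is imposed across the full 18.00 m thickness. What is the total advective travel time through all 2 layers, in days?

With flow normal to the layers, continuity requires the same specific discharge q through every layer.
Σ(b_i/K_i) = 6.80/1020 + 11.2/0.190 = 58.95 d.
q = Δh / Σ(b_i/K_i) = 7.50 / 58.95 = 0.1272 m/day.
In each layer the seepage velocity is v_i = q/n_i, so the layer transit time is t_i = b_i·n_i / q:
  layer 1 (clean gravel): t_1 = 6.80 × 0.26 / 0.1272 = 13.90 d
  layer 2 (weathered basalt): t_2 = 11.2 × 0.07 / 0.1272 = 6.163 d
Total t = Σ t_i = 20.06 days.

20.1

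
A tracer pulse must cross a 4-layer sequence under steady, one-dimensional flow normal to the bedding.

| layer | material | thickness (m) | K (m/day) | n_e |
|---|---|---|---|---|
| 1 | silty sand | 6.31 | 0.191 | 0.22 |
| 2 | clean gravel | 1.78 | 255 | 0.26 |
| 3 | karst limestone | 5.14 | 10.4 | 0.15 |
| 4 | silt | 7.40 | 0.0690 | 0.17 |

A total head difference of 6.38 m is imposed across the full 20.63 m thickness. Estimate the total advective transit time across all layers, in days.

With flow normal to the layers, continuity requires the same specific discharge q through every layer.
Σ(b_i/K_i) = 6.31/0.191 + 1.78/255 + 5.14/10.4 + 7.40/0.0690 = 140.8 d.
q = Δh / Σ(b_i/K_i) = 6.38 / 140.8 = 0.04532 m/day.
In each layer the seepage velocity is v_i = q/n_i, so the layer transit time is t_i = b_i·n_i / q:
  layer 1 (silty sand): t_1 = 6.31 × 0.22 / 0.04532 = 30.63 d
  layer 2 (clean gravel): t_2 = 1.78 × 0.26 / 0.04532 = 10.21 d
  layer 3 (karst limestone): t_3 = 5.14 × 0.15 / 0.04532 = 17.01 d
  layer 4 (silt): t_4 = 7.40 × 0.17 / 0.04532 = 27.76 d
Total t = Σ t_i = 85.62 days.

85.6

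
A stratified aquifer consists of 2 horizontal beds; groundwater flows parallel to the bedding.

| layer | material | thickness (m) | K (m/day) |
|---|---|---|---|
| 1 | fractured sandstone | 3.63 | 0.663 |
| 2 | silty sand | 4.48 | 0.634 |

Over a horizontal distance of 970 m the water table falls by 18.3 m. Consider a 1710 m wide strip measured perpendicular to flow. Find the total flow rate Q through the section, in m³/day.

Flow is parallel to layering, so each bed carries its own Darcy discharge and the transmissivities add.
Σ(K_i·b_i) = 0.663×3.63 + 0.634×4.48 = 5.247 m²/day.
Hydraulic gradient i = Δh / L = 18.3 / 970 = 0.01887.
Q = Σ(K_i·b_i) · W · i = 5.247 × 1710 × 0.01887 = 169.3 m³/day.

169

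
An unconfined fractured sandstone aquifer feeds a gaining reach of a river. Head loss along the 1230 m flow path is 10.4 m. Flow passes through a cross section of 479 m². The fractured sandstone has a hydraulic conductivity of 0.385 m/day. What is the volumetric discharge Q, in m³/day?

Hydraulic gradient i = Δh / L = 10.4 / 1230 = 0.008455.
Darcy's law: Q = K · A · i = 0.3850 × 479.0 × 0.008455 = 1.559 m³/day.

1.56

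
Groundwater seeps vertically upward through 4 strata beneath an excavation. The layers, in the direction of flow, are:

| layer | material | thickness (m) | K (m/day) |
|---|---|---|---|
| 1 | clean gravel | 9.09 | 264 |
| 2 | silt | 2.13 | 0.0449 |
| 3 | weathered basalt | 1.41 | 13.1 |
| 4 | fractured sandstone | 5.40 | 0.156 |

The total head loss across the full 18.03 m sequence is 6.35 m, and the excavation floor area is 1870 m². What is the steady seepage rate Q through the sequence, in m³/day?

Flow is perpendicular to layering, so the layers act in series and the equivalent K is the thickness-weighted harmonic mean.
Total thickness L = 9.09 + 2.13 + 1.41 + 5.40 = 18.03 m.
Σ(b_i/K_i) = 9.09/264 + 2.13/0.0449 + 1.41/13.1 + 5.40/0.156 = 82.20 d.
K_eq = L / Σ(b_i/K_i) = 18.03 / 82.20 = 0.2194 m/day.
Q = K_eq · A · (Δh/L) = 0.2194 × 1870 × (6.35/18.03) = 144.5 m³/day.

144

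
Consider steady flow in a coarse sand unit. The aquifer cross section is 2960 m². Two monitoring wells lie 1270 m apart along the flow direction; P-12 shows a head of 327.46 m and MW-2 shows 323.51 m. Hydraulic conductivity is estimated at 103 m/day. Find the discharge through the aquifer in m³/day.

Hydraulic gradient i = (327.46 − 323.51) / 1270 = 3.95 / 1270 = 0.003110.
Darcy's law: Q = K · A · i = 103.0 × 2960 × 0.003110 = 948.2 m³/day.

948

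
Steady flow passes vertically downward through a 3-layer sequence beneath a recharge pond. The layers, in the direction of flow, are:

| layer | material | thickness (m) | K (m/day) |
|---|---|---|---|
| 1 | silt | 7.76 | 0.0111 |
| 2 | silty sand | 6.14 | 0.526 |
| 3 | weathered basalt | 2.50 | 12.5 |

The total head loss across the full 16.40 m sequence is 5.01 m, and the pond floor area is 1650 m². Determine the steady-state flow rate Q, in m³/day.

11.6

Flow is perpendicular to layering, so the layers act in series and the equivalent K is the thickness-weighted harmonic mean.
Total thickness L = 7.76 + 6.14 + 2.50 = 16.40 m.
Σ(b_i/K_i) = 7.76/0.0111 + 6.14/0.526 + 2.50/12.5 = 711.0 d.
K_eq = L / Σ(b_i/K_i) = 16.40 / 711.0 = 0.02307 m/day.
Q = K_eq · A · (Δh/L) = 0.02307 × 1650 × (5.01/16.40) = 11.63 m³/day.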